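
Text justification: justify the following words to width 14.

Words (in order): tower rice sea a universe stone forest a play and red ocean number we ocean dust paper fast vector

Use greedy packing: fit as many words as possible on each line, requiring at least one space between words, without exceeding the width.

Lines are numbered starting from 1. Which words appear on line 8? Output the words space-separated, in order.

Answer: vector

Derivation:
Line 1: ['tower', 'rice', 'sea'] (min_width=14, slack=0)
Line 2: ['a', 'universe'] (min_width=10, slack=4)
Line 3: ['stone', 'forest', 'a'] (min_width=14, slack=0)
Line 4: ['play', 'and', 'red'] (min_width=12, slack=2)
Line 5: ['ocean', 'number'] (min_width=12, slack=2)
Line 6: ['we', 'ocean', 'dust'] (min_width=13, slack=1)
Line 7: ['paper', 'fast'] (min_width=10, slack=4)
Line 8: ['vector'] (min_width=6, slack=8)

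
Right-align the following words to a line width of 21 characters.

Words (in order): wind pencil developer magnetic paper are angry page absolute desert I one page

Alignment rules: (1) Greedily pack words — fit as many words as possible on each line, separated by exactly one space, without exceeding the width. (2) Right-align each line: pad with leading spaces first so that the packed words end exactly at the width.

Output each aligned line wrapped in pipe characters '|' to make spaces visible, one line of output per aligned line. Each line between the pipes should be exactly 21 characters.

Answer: |wind pencil developer|
|   magnetic paper are|
|  angry page absolute|
|    desert I one page|

Derivation:
Line 1: ['wind', 'pencil', 'developer'] (min_width=21, slack=0)
Line 2: ['magnetic', 'paper', 'are'] (min_width=18, slack=3)
Line 3: ['angry', 'page', 'absolute'] (min_width=19, slack=2)
Line 4: ['desert', 'I', 'one', 'page'] (min_width=17, slack=4)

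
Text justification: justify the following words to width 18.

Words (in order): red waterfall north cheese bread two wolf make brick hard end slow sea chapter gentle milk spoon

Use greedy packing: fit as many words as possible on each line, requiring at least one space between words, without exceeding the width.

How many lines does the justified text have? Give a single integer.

Line 1: ['red', 'waterfall'] (min_width=13, slack=5)
Line 2: ['north', 'cheese', 'bread'] (min_width=18, slack=0)
Line 3: ['two', 'wolf', 'make'] (min_width=13, slack=5)
Line 4: ['brick', 'hard', 'end'] (min_width=14, slack=4)
Line 5: ['slow', 'sea', 'chapter'] (min_width=16, slack=2)
Line 6: ['gentle', 'milk', 'spoon'] (min_width=17, slack=1)
Total lines: 6

Answer: 6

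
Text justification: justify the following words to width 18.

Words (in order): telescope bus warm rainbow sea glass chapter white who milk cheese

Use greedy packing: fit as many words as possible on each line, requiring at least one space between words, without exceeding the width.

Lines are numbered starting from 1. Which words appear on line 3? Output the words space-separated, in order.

Line 1: ['telescope', 'bus', 'warm'] (min_width=18, slack=0)
Line 2: ['rainbow', 'sea', 'glass'] (min_width=17, slack=1)
Line 3: ['chapter', 'white', 'who'] (min_width=17, slack=1)
Line 4: ['milk', 'cheese'] (min_width=11, slack=7)

Answer: chapter white who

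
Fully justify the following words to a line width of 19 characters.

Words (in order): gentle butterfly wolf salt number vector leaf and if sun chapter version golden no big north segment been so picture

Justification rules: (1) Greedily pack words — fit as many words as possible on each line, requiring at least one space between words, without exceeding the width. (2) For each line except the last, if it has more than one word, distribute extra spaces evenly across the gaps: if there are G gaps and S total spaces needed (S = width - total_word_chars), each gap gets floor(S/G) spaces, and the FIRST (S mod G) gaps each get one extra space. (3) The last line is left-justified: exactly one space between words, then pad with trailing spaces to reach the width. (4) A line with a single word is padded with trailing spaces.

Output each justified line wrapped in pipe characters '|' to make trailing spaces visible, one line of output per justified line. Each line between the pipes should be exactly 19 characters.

Line 1: ['gentle', 'butterfly'] (min_width=16, slack=3)
Line 2: ['wolf', 'salt', 'number'] (min_width=16, slack=3)
Line 3: ['vector', 'leaf', 'and', 'if'] (min_width=18, slack=1)
Line 4: ['sun', 'chapter', 'version'] (min_width=19, slack=0)
Line 5: ['golden', 'no', 'big', 'north'] (min_width=19, slack=0)
Line 6: ['segment', 'been', 'so'] (min_width=15, slack=4)
Line 7: ['picture'] (min_width=7, slack=12)

Answer: |gentle    butterfly|
|wolf   salt  number|
|vector  leaf and if|
|sun chapter version|
|golden no big north|
|segment   been   so|
|picture            |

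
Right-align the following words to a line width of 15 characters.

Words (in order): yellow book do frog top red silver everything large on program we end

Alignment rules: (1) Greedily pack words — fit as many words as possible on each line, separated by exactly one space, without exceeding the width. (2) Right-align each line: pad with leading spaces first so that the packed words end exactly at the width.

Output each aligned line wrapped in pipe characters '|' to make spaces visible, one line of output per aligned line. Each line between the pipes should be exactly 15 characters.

Line 1: ['yellow', 'book', 'do'] (min_width=14, slack=1)
Line 2: ['frog', 'top', 'red'] (min_width=12, slack=3)
Line 3: ['silver'] (min_width=6, slack=9)
Line 4: ['everything'] (min_width=10, slack=5)
Line 5: ['large', 'on'] (min_width=8, slack=7)
Line 6: ['program', 'we', 'end'] (min_width=14, slack=1)

Answer: | yellow book do|
|   frog top red|
|         silver|
|     everything|
|       large on|
| program we end|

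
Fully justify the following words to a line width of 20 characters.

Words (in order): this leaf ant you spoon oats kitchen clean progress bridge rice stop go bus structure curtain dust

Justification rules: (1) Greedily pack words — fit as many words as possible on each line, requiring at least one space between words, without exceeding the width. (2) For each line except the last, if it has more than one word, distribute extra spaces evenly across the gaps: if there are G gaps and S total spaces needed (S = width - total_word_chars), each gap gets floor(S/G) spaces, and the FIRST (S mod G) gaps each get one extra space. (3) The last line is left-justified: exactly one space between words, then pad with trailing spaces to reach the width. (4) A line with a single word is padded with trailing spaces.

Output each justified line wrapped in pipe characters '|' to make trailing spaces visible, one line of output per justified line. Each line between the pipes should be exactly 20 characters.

Answer: |this  leaf  ant  you|
|spoon  oats  kitchen|
|clean       progress|
|bridge  rice stop go|
|bus        structure|
|curtain dust        |

Derivation:
Line 1: ['this', 'leaf', 'ant', 'you'] (min_width=17, slack=3)
Line 2: ['spoon', 'oats', 'kitchen'] (min_width=18, slack=2)
Line 3: ['clean', 'progress'] (min_width=14, slack=6)
Line 4: ['bridge', 'rice', 'stop', 'go'] (min_width=19, slack=1)
Line 5: ['bus', 'structure'] (min_width=13, slack=7)
Line 6: ['curtain', 'dust'] (min_width=12, slack=8)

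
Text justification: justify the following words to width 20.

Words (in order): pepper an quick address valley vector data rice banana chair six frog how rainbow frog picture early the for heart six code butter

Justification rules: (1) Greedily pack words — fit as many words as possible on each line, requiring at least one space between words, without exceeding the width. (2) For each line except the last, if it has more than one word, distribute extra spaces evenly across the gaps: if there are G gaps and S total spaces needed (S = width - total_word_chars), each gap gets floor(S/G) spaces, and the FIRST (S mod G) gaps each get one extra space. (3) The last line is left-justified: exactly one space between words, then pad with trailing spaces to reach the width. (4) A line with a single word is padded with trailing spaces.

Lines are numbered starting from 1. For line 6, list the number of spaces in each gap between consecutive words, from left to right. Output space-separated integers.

Answer: 2 2

Derivation:
Line 1: ['pepper', 'an', 'quick'] (min_width=15, slack=5)
Line 2: ['address', 'valley'] (min_width=14, slack=6)
Line 3: ['vector', 'data', 'rice'] (min_width=16, slack=4)
Line 4: ['banana', 'chair', 'six'] (min_width=16, slack=4)
Line 5: ['frog', 'how', 'rainbow'] (min_width=16, slack=4)
Line 6: ['frog', 'picture', 'early'] (min_width=18, slack=2)
Line 7: ['the', 'for', 'heart', 'six'] (min_width=17, slack=3)
Line 8: ['code', 'butter'] (min_width=11, slack=9)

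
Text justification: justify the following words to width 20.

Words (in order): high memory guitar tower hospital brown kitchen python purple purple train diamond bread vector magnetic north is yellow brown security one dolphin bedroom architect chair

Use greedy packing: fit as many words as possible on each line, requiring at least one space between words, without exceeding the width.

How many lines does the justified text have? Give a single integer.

Line 1: ['high', 'memory', 'guitar'] (min_width=18, slack=2)
Line 2: ['tower', 'hospital', 'brown'] (min_width=20, slack=0)
Line 3: ['kitchen', 'python'] (min_width=14, slack=6)
Line 4: ['purple', 'purple', 'train'] (min_width=19, slack=1)
Line 5: ['diamond', 'bread', 'vector'] (min_width=20, slack=0)
Line 6: ['magnetic', 'north', 'is'] (min_width=17, slack=3)
Line 7: ['yellow', 'brown'] (min_width=12, slack=8)
Line 8: ['security', 'one', 'dolphin'] (min_width=20, slack=0)
Line 9: ['bedroom', 'architect'] (min_width=17, slack=3)
Line 10: ['chair'] (min_width=5, slack=15)
Total lines: 10

Answer: 10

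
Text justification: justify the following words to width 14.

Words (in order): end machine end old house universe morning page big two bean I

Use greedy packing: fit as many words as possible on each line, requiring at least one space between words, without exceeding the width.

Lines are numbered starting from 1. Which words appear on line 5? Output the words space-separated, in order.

Line 1: ['end', 'machine'] (min_width=11, slack=3)
Line 2: ['end', 'old', 'house'] (min_width=13, slack=1)
Line 3: ['universe'] (min_width=8, slack=6)
Line 4: ['morning', 'page'] (min_width=12, slack=2)
Line 5: ['big', 'two', 'bean', 'I'] (min_width=14, slack=0)

Answer: big two bean I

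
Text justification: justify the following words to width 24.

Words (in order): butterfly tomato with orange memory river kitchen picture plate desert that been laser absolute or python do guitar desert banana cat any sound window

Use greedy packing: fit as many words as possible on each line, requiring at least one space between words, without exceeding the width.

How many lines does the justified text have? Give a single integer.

Answer: 7

Derivation:
Line 1: ['butterfly', 'tomato', 'with'] (min_width=21, slack=3)
Line 2: ['orange', 'memory', 'river'] (min_width=19, slack=5)
Line 3: ['kitchen', 'picture', 'plate'] (min_width=21, slack=3)
Line 4: ['desert', 'that', 'been', 'laser'] (min_width=22, slack=2)
Line 5: ['absolute', 'or', 'python', 'do'] (min_width=21, slack=3)
Line 6: ['guitar', 'desert', 'banana', 'cat'] (min_width=24, slack=0)
Line 7: ['any', 'sound', 'window'] (min_width=16, slack=8)
Total lines: 7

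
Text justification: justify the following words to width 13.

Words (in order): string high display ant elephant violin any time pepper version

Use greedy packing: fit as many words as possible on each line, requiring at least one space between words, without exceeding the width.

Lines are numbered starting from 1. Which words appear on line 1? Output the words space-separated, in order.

Line 1: ['string', 'high'] (min_width=11, slack=2)
Line 2: ['display', 'ant'] (min_width=11, slack=2)
Line 3: ['elephant'] (min_width=8, slack=5)
Line 4: ['violin', 'any'] (min_width=10, slack=3)
Line 5: ['time', 'pepper'] (min_width=11, slack=2)
Line 6: ['version'] (min_width=7, slack=6)

Answer: string high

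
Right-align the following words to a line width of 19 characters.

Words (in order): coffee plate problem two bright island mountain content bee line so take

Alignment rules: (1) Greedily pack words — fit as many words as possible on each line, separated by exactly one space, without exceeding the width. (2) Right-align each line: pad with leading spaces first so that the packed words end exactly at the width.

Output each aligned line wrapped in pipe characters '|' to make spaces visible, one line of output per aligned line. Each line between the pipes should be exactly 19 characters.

Answer: |       coffee plate|
| problem two bright|
|    island mountain|
|content bee line so|
|               take|

Derivation:
Line 1: ['coffee', 'plate'] (min_width=12, slack=7)
Line 2: ['problem', 'two', 'bright'] (min_width=18, slack=1)
Line 3: ['island', 'mountain'] (min_width=15, slack=4)
Line 4: ['content', 'bee', 'line', 'so'] (min_width=19, slack=0)
Line 5: ['take'] (min_width=4, slack=15)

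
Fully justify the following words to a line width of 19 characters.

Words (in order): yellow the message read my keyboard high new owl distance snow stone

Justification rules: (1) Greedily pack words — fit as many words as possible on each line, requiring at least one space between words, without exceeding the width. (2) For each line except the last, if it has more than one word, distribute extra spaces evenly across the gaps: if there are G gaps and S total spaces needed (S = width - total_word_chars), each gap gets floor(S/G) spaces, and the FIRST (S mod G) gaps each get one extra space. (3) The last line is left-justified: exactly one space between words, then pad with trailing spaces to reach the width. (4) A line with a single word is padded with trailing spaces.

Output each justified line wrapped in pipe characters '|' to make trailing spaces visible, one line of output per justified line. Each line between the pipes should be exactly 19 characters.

Line 1: ['yellow', 'the', 'message'] (min_width=18, slack=1)
Line 2: ['read', 'my', 'keyboard'] (min_width=16, slack=3)
Line 3: ['high', 'new', 'owl'] (min_width=12, slack=7)
Line 4: ['distance', 'snow', 'stone'] (min_width=19, slack=0)

Answer: |yellow  the message|
|read   my  keyboard|
|high     new    owl|
|distance snow stone|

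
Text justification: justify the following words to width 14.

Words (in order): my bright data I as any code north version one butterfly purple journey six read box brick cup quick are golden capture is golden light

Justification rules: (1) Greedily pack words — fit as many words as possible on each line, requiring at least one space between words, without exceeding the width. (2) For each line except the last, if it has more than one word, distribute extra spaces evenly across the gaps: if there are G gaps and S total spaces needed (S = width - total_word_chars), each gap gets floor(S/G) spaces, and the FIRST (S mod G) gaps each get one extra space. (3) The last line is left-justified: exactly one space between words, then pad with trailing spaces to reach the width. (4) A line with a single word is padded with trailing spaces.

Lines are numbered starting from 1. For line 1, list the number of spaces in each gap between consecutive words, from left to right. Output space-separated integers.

Line 1: ['my', 'bright', 'data'] (min_width=14, slack=0)
Line 2: ['I', 'as', 'any', 'code'] (min_width=13, slack=1)
Line 3: ['north', 'version'] (min_width=13, slack=1)
Line 4: ['one', 'butterfly'] (min_width=13, slack=1)
Line 5: ['purple', 'journey'] (min_width=14, slack=0)
Line 6: ['six', 'read', 'box'] (min_width=12, slack=2)
Line 7: ['brick', 'cup'] (min_width=9, slack=5)
Line 8: ['quick', 'are'] (min_width=9, slack=5)
Line 9: ['golden', 'capture'] (min_width=14, slack=0)
Line 10: ['is', 'golden'] (min_width=9, slack=5)
Line 11: ['light'] (min_width=5, slack=9)

Answer: 1 1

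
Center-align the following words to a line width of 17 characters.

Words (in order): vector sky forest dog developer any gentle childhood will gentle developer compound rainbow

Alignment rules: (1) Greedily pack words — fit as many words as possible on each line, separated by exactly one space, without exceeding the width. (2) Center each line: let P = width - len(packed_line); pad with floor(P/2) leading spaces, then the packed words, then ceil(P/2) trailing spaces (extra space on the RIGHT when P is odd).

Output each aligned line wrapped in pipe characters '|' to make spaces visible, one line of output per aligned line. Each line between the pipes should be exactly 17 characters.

Line 1: ['vector', 'sky', 'forest'] (min_width=17, slack=0)
Line 2: ['dog', 'developer', 'any'] (min_width=17, slack=0)
Line 3: ['gentle', 'childhood'] (min_width=16, slack=1)
Line 4: ['will', 'gentle'] (min_width=11, slack=6)
Line 5: ['developer'] (min_width=9, slack=8)
Line 6: ['compound', 'rainbow'] (min_width=16, slack=1)

Answer: |vector sky forest|
|dog developer any|
|gentle childhood |
|   will gentle   |
|    developer    |
|compound rainbow |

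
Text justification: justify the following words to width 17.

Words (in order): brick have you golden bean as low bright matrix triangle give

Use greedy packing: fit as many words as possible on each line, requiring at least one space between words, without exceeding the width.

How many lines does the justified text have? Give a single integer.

Line 1: ['brick', 'have', 'you'] (min_width=14, slack=3)
Line 2: ['golden', 'bean', 'as'] (min_width=14, slack=3)
Line 3: ['low', 'bright', 'matrix'] (min_width=17, slack=0)
Line 4: ['triangle', 'give'] (min_width=13, slack=4)
Total lines: 4

Answer: 4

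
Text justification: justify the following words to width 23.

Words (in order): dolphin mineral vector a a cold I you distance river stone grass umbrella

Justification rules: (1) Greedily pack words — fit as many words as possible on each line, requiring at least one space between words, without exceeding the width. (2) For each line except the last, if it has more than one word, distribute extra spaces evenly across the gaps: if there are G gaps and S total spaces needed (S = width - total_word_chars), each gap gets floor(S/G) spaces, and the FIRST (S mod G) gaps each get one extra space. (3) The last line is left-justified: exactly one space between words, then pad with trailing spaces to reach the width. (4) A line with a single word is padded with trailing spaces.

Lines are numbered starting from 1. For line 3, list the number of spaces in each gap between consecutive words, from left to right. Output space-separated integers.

Answer: 4 4

Derivation:
Line 1: ['dolphin', 'mineral', 'vector'] (min_width=22, slack=1)
Line 2: ['a', 'a', 'cold', 'I', 'you', 'distance'] (min_width=23, slack=0)
Line 3: ['river', 'stone', 'grass'] (min_width=17, slack=6)
Line 4: ['umbrella'] (min_width=8, slack=15)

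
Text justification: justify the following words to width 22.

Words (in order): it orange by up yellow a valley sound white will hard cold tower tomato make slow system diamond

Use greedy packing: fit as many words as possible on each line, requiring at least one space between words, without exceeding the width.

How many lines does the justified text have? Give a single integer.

Answer: 5

Derivation:
Line 1: ['it', 'orange', 'by', 'up', 'yellow'] (min_width=22, slack=0)
Line 2: ['a', 'valley', 'sound', 'white'] (min_width=20, slack=2)
Line 3: ['will', 'hard', 'cold', 'tower'] (min_width=20, slack=2)
Line 4: ['tomato', 'make', 'slow'] (min_width=16, slack=6)
Line 5: ['system', 'diamond'] (min_width=14, slack=8)
Total lines: 5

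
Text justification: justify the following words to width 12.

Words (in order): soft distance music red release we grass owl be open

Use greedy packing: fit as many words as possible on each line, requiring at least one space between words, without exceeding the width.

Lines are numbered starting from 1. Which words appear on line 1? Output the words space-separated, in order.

Answer: soft

Derivation:
Line 1: ['soft'] (min_width=4, slack=8)
Line 2: ['distance'] (min_width=8, slack=4)
Line 3: ['music', 'red'] (min_width=9, slack=3)
Line 4: ['release', 'we'] (min_width=10, slack=2)
Line 5: ['grass', 'owl', 'be'] (min_width=12, slack=0)
Line 6: ['open'] (min_width=4, slack=8)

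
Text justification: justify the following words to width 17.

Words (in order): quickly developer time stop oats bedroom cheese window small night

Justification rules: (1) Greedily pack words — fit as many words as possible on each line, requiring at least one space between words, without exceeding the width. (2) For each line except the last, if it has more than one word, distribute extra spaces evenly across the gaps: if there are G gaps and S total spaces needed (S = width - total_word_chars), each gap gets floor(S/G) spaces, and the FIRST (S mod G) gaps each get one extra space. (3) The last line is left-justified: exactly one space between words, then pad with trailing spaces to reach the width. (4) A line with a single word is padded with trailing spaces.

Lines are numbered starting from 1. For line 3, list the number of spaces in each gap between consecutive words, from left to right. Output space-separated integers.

Answer: 4

Derivation:
Line 1: ['quickly', 'developer'] (min_width=17, slack=0)
Line 2: ['time', 'stop', 'oats'] (min_width=14, slack=3)
Line 3: ['bedroom', 'cheese'] (min_width=14, slack=3)
Line 4: ['window', 'small'] (min_width=12, slack=5)
Line 5: ['night'] (min_width=5, slack=12)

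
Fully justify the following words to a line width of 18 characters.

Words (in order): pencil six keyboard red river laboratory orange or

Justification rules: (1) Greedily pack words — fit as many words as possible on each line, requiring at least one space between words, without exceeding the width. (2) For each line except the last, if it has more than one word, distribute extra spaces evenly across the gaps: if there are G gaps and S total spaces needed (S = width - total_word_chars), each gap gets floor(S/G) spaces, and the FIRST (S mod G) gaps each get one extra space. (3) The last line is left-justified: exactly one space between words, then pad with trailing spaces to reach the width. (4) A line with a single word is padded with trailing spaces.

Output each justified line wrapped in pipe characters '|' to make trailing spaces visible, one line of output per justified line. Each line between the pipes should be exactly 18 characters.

Line 1: ['pencil', 'six'] (min_width=10, slack=8)
Line 2: ['keyboard', 'red', 'river'] (min_width=18, slack=0)
Line 3: ['laboratory', 'orange'] (min_width=17, slack=1)
Line 4: ['or'] (min_width=2, slack=16)

Answer: |pencil         six|
|keyboard red river|
|laboratory  orange|
|or                |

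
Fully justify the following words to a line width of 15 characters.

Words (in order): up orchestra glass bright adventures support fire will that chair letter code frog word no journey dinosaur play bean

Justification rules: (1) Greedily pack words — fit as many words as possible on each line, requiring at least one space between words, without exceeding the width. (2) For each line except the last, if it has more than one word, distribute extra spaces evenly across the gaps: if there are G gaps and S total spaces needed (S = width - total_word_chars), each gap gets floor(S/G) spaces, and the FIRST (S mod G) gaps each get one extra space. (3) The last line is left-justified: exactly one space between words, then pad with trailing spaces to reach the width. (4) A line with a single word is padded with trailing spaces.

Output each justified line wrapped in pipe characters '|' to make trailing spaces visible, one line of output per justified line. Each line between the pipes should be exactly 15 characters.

Answer: |up    orchestra|
|glass    bright|
|adventures     |
|support    fire|
|will that chair|
|letter     code|
|frog   word  no|
|journey        |
|dinosaur   play|
|bean           |

Derivation:
Line 1: ['up', 'orchestra'] (min_width=12, slack=3)
Line 2: ['glass', 'bright'] (min_width=12, slack=3)
Line 3: ['adventures'] (min_width=10, slack=5)
Line 4: ['support', 'fire'] (min_width=12, slack=3)
Line 5: ['will', 'that', 'chair'] (min_width=15, slack=0)
Line 6: ['letter', 'code'] (min_width=11, slack=4)
Line 7: ['frog', 'word', 'no'] (min_width=12, slack=3)
Line 8: ['journey'] (min_width=7, slack=8)
Line 9: ['dinosaur', 'play'] (min_width=13, slack=2)
Line 10: ['bean'] (min_width=4, slack=11)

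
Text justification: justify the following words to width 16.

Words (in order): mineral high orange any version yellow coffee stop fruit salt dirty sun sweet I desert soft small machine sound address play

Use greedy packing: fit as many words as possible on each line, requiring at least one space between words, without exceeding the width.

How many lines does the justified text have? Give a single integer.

Line 1: ['mineral', 'high'] (min_width=12, slack=4)
Line 2: ['orange', 'any'] (min_width=10, slack=6)
Line 3: ['version', 'yellow'] (min_width=14, slack=2)
Line 4: ['coffee', 'stop'] (min_width=11, slack=5)
Line 5: ['fruit', 'salt', 'dirty'] (min_width=16, slack=0)
Line 6: ['sun', 'sweet', 'I'] (min_width=11, slack=5)
Line 7: ['desert', 'soft'] (min_width=11, slack=5)
Line 8: ['small', 'machine'] (min_width=13, slack=3)
Line 9: ['sound', 'address'] (min_width=13, slack=3)
Line 10: ['play'] (min_width=4, slack=12)
Total lines: 10

Answer: 10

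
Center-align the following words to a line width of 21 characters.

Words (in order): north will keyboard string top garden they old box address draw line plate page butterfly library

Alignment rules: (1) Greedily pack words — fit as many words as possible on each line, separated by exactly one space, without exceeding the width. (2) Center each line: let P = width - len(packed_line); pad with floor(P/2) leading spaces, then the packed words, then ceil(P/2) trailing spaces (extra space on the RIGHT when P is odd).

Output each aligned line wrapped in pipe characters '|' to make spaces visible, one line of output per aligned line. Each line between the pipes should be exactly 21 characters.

Answer: | north will keyboard |
|  string top garden  |
|they old box address |
|draw line plate page |
|  butterfly library  |

Derivation:
Line 1: ['north', 'will', 'keyboard'] (min_width=19, slack=2)
Line 2: ['string', 'top', 'garden'] (min_width=17, slack=4)
Line 3: ['they', 'old', 'box', 'address'] (min_width=20, slack=1)
Line 4: ['draw', 'line', 'plate', 'page'] (min_width=20, slack=1)
Line 5: ['butterfly', 'library'] (min_width=17, slack=4)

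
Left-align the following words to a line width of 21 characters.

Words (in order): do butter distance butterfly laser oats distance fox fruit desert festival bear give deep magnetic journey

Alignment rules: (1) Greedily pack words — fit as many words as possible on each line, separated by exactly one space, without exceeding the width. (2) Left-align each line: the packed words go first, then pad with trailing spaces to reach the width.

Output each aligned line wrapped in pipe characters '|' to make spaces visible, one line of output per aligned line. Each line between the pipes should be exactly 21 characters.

Line 1: ['do', 'butter', 'distance'] (min_width=18, slack=3)
Line 2: ['butterfly', 'laser', 'oats'] (min_width=20, slack=1)
Line 3: ['distance', 'fox', 'fruit'] (min_width=18, slack=3)
Line 4: ['desert', 'festival', 'bear'] (min_width=20, slack=1)
Line 5: ['give', 'deep', 'magnetic'] (min_width=18, slack=3)
Line 6: ['journey'] (min_width=7, slack=14)

Answer: |do butter distance   |
|butterfly laser oats |
|distance fox fruit   |
|desert festival bear |
|give deep magnetic   |
|journey              |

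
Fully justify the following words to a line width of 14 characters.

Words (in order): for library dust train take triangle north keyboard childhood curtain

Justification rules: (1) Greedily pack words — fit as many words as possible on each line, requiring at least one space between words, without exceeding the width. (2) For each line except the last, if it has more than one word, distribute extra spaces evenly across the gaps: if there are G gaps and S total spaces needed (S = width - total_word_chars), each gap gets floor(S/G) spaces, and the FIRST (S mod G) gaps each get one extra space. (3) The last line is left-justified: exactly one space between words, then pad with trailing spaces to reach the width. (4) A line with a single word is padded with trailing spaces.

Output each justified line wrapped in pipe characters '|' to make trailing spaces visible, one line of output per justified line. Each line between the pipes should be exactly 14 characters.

Line 1: ['for', 'library'] (min_width=11, slack=3)
Line 2: ['dust', 'train'] (min_width=10, slack=4)
Line 3: ['take', 'triangle'] (min_width=13, slack=1)
Line 4: ['north', 'keyboard'] (min_width=14, slack=0)
Line 5: ['childhood'] (min_width=9, slack=5)
Line 6: ['curtain'] (min_width=7, slack=7)

Answer: |for    library|
|dust     train|
|take  triangle|
|north keyboard|
|childhood     |
|curtain       |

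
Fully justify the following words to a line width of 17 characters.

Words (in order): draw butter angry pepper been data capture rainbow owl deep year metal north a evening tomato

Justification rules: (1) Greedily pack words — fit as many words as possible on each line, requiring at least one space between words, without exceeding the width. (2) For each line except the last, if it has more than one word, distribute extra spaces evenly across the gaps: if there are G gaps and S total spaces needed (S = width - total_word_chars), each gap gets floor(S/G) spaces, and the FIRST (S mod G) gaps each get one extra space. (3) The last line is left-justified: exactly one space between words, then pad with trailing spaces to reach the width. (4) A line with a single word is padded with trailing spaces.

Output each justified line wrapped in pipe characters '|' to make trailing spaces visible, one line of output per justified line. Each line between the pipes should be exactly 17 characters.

Answer: |draw butter angry|
|pepper  been data|
|capture   rainbow|
|owl   deep   year|
|metal   north   a|
|evening tomato   |

Derivation:
Line 1: ['draw', 'butter', 'angry'] (min_width=17, slack=0)
Line 2: ['pepper', 'been', 'data'] (min_width=16, slack=1)
Line 3: ['capture', 'rainbow'] (min_width=15, slack=2)
Line 4: ['owl', 'deep', 'year'] (min_width=13, slack=4)
Line 5: ['metal', 'north', 'a'] (min_width=13, slack=4)
Line 6: ['evening', 'tomato'] (min_width=14, slack=3)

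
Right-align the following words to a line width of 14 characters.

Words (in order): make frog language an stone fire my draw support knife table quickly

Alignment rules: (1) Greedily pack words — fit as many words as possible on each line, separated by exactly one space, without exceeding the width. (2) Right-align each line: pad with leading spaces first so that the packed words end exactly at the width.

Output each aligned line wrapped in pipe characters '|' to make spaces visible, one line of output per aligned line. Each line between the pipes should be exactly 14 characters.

Answer: |     make frog|
|   language an|
| stone fire my|
|  draw support|
|   knife table|
|       quickly|

Derivation:
Line 1: ['make', 'frog'] (min_width=9, slack=5)
Line 2: ['language', 'an'] (min_width=11, slack=3)
Line 3: ['stone', 'fire', 'my'] (min_width=13, slack=1)
Line 4: ['draw', 'support'] (min_width=12, slack=2)
Line 5: ['knife', 'table'] (min_width=11, slack=3)
Line 6: ['quickly'] (min_width=7, slack=7)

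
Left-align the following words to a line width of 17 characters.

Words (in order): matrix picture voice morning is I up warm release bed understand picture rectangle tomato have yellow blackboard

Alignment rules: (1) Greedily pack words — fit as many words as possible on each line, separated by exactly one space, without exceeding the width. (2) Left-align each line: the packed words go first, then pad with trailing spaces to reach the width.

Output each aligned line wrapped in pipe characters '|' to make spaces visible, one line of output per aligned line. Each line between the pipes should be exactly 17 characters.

Answer: |matrix picture   |
|voice morning is |
|I up warm release|
|bed understand   |
|picture rectangle|
|tomato have      |
|yellow blackboard|

Derivation:
Line 1: ['matrix', 'picture'] (min_width=14, slack=3)
Line 2: ['voice', 'morning', 'is'] (min_width=16, slack=1)
Line 3: ['I', 'up', 'warm', 'release'] (min_width=17, slack=0)
Line 4: ['bed', 'understand'] (min_width=14, slack=3)
Line 5: ['picture', 'rectangle'] (min_width=17, slack=0)
Line 6: ['tomato', 'have'] (min_width=11, slack=6)
Line 7: ['yellow', 'blackboard'] (min_width=17, slack=0)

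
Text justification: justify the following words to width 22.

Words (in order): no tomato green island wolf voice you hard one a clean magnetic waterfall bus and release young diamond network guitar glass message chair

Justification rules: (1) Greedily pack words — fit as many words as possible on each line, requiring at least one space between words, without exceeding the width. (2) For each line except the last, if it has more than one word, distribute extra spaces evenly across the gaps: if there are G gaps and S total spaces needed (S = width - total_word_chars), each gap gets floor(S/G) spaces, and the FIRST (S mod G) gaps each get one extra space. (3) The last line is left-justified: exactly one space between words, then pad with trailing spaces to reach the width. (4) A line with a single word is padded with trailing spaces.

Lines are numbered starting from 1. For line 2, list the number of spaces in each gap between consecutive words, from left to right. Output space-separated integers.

Line 1: ['no', 'tomato', 'green', 'island'] (min_width=22, slack=0)
Line 2: ['wolf', 'voice', 'you', 'hard'] (min_width=19, slack=3)
Line 3: ['one', 'a', 'clean', 'magnetic'] (min_width=20, slack=2)
Line 4: ['waterfall', 'bus', 'and'] (min_width=17, slack=5)
Line 5: ['release', 'young', 'diamond'] (min_width=21, slack=1)
Line 6: ['network', 'guitar', 'glass'] (min_width=20, slack=2)
Line 7: ['message', 'chair'] (min_width=13, slack=9)

Answer: 2 2 2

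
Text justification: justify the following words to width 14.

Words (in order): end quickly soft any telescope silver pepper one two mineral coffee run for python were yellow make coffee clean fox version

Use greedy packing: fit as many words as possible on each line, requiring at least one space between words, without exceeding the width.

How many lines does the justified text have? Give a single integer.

Line 1: ['end', 'quickly'] (min_width=11, slack=3)
Line 2: ['soft', 'any'] (min_width=8, slack=6)
Line 3: ['telescope'] (min_width=9, slack=5)
Line 4: ['silver', 'pepper'] (min_width=13, slack=1)
Line 5: ['one', 'two'] (min_width=7, slack=7)
Line 6: ['mineral', 'coffee'] (min_width=14, slack=0)
Line 7: ['run', 'for', 'python'] (min_width=14, slack=0)
Line 8: ['were', 'yellow'] (min_width=11, slack=3)
Line 9: ['make', 'coffee'] (min_width=11, slack=3)
Line 10: ['clean', 'fox'] (min_width=9, slack=5)
Line 11: ['version'] (min_width=7, slack=7)
Total lines: 11

Answer: 11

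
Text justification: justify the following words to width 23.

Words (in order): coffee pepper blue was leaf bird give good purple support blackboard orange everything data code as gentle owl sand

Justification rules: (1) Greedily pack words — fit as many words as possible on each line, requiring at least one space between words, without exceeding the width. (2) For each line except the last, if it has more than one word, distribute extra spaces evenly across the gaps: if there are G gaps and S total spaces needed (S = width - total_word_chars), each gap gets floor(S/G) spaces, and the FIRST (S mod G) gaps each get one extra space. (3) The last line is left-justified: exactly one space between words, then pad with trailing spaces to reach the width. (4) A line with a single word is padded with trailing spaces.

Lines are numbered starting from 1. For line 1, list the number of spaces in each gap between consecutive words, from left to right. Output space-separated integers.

Answer: 2 1 1

Derivation:
Line 1: ['coffee', 'pepper', 'blue', 'was'] (min_width=22, slack=1)
Line 2: ['leaf', 'bird', 'give', 'good'] (min_width=19, slack=4)
Line 3: ['purple', 'support'] (min_width=14, slack=9)
Line 4: ['blackboard', 'orange'] (min_width=17, slack=6)
Line 5: ['everything', 'data', 'code', 'as'] (min_width=23, slack=0)
Line 6: ['gentle', 'owl', 'sand'] (min_width=15, slack=8)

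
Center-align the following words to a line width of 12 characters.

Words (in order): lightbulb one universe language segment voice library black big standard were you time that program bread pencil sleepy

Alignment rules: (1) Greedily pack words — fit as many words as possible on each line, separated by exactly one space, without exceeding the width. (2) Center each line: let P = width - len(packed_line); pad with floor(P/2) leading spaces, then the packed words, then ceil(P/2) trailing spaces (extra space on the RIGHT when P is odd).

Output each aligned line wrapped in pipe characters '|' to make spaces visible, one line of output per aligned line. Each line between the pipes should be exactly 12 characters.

Answer: | lightbulb  |
|one universe|
|  language  |
|  segment   |
|   voice    |
|  library   |
| black big  |
|  standard  |
|  were you  |
| time that  |
|  program   |
|bread pencil|
|   sleepy   |

Derivation:
Line 1: ['lightbulb'] (min_width=9, slack=3)
Line 2: ['one', 'universe'] (min_width=12, slack=0)
Line 3: ['language'] (min_width=8, slack=4)
Line 4: ['segment'] (min_width=7, slack=5)
Line 5: ['voice'] (min_width=5, slack=7)
Line 6: ['library'] (min_width=7, slack=5)
Line 7: ['black', 'big'] (min_width=9, slack=3)
Line 8: ['standard'] (min_width=8, slack=4)
Line 9: ['were', 'you'] (min_width=8, slack=4)
Line 10: ['time', 'that'] (min_width=9, slack=3)
Line 11: ['program'] (min_width=7, slack=5)
Line 12: ['bread', 'pencil'] (min_width=12, slack=0)
Line 13: ['sleepy'] (min_width=6, slack=6)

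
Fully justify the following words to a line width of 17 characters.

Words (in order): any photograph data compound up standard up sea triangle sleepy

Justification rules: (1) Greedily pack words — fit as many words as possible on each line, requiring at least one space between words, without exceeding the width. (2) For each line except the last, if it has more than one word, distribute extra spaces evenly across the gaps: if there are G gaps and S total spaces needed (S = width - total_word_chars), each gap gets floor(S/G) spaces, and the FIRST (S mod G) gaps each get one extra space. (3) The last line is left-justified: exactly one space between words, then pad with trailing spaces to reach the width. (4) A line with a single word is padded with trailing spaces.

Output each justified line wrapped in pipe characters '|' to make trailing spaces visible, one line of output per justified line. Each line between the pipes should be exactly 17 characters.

Answer: |any    photograph|
|data  compound up|
|standard  up  sea|
|triangle sleepy  |

Derivation:
Line 1: ['any', 'photograph'] (min_width=14, slack=3)
Line 2: ['data', 'compound', 'up'] (min_width=16, slack=1)
Line 3: ['standard', 'up', 'sea'] (min_width=15, slack=2)
Line 4: ['triangle', 'sleepy'] (min_width=15, slack=2)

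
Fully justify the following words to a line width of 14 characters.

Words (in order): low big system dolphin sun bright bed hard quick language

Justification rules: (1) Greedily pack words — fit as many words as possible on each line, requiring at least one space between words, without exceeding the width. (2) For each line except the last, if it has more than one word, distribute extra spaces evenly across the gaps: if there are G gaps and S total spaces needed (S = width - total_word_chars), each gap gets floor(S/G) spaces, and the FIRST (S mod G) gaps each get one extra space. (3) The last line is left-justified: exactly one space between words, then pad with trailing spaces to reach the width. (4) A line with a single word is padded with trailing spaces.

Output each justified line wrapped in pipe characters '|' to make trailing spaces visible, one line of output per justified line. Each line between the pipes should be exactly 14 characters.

Line 1: ['low', 'big', 'system'] (min_width=14, slack=0)
Line 2: ['dolphin', 'sun'] (min_width=11, slack=3)
Line 3: ['bright', 'bed'] (min_width=10, slack=4)
Line 4: ['hard', 'quick'] (min_width=10, slack=4)
Line 5: ['language'] (min_width=8, slack=6)

Answer: |low big system|
|dolphin    sun|
|bright     bed|
|hard     quick|
|language      |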